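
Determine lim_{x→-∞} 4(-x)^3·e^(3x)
This is a 0·∞ indeterminate form at x → -∞.
Rewrite the product as 4(-x)^3 / e^(-3x) (an ∞/∞ form) and apply L'Hôpital, or use the standard hierarchy e^(3|x|) ≫ |(-x)^3| as x → -∞.
The indeterminate product → 0, so the limit = 0.

Final answer: 0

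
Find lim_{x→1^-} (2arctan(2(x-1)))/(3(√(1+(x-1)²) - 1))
Both numerator and denominator → 0 as x → 1^-; this is a 0/0 indeterminate form.
Expand each to leading order near x = 1: numerator ~ 4·(x - 1), denominator ~ 3·(x - 1)^2/2.
The limit of the ratio is -∞.

Final answer: -∞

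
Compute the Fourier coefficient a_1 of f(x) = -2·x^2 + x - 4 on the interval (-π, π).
a_1 = (1/π) ∫_{-π}^{π} f(x)·cos(1x) dx.
Evaluate the integral (use parity and integration by parts as needed): a_1 = 8.

Final answer: 8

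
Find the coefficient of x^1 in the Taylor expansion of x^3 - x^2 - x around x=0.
Expand to order 1: x^3 - x^2 - x = -x + O(x^2).
The coefficient of x^1 is -1.

Final answer: -1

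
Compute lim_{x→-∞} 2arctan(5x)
Evaluate the dominant behaviour as x → -∞; each term tends to a finite value or vanishes.
Limit = -π.

Final answer: -π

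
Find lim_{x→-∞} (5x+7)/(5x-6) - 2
Evaluate the dominant behaviour as x → -∞; each term tends to a finite value or vanishes.
Limit = -1.

Final answer: -1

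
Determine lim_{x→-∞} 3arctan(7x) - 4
Evaluate the dominant behaviour as x → -∞; each term tends to a finite value or vanishes.
Limit = -3·π/2 - 4.

Final answer: -3·π/2 - 4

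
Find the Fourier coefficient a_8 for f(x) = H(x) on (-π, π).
a_8 = (1/π) ∫_{-π}^{π} f(x)·cos(8x) dx.
Evaluate the integral (use parity and integration by parts as needed): a_8 = 0.

Final answer: 0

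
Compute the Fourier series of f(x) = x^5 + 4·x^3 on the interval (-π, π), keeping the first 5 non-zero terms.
(-32·π^2 + 192 + 2·π^4)·sin(x) + (-π^4 - 3/2 + π^2)·sin(2·x) + (-64/81 + 32·π^2/27 + 2·π^4/3)·sin(3·x) + (-π^4/2 - 11·π^2/8 + 33/64)·sin(4·x) + (-192/625 + 32·π^2/25 + 2·π^4/5)·sin(5·x)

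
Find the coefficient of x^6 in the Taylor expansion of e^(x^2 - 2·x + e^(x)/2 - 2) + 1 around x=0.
20401·e^(-3/2)/15360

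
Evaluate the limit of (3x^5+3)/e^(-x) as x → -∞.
This is an ∞/∞ indeterminate form as x → -∞.
Compare growth rates of the dominant terms (exponentials ≫ polynomials ≫ logarithms), or apply L'Hôpital's rule; the quotient → 0.
Limit = 0.

Final answer: 0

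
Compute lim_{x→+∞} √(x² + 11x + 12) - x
As x → +∞: multiply by the conjugate to get (11x+12)/(√(x²+11x+12)+x); the denominator ~ 2x, so the limit is 11/2.
Limit = 11/2.

Final answer: 11/2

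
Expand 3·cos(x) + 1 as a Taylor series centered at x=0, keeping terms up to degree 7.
-x^6/240 + x^4/8 - 3·x^2/2 + 4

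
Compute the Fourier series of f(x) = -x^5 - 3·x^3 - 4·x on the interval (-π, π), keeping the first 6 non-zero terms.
(-212 - 2·π^4 + 34·π^2)·sin(x) + (-2·π^2 + 7 + π^4)·sin(2·x) + (-2·π^4/3 - 14·π^2/27 - 188/81)·sin(3·x) + (107/64 + 7·π^2/8 + π^4/2)·sin(4·x) + (-2·π^4/5 - 22·π^2/25 - 868/625)·sin(5·x) + (97/81 + 22·π^2/27 + π^4/3)·sin(6·x)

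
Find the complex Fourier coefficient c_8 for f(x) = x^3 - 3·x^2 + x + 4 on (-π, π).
Compute the real Fourier coefficients first: a_8 = -3/16, b_8 = -π^2/4 - 29/128.
Then c_8 = (a_8 − i·b_8)/2 = -3/32 + 29·i/256 + i·π^2/8.

Final answer: -3/32 + 29·i/256 + i·π^2/8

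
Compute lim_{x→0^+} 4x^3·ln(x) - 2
The product is a 0·∞ indeterminate form at x → 0⁺.
Rewrite the product as 4·ln(x) / x^(-3) and apply L'Hôpital, or use the standard hierarchy x^(-3) ≫ |ln x| as x → 0⁺.
The indeterminate product → 0, so the limit = -2.

Final answer: -2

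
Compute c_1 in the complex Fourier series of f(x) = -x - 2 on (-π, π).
Compute the real Fourier coefficients first: a_1 = 0, b_1 = -2.
Then c_1 = (a_1 − i·b_1)/2 = i.

Final answer: i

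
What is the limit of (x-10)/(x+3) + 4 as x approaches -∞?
Evaluate the dominant behaviour as x → -∞; each term tends to a finite value or vanishes.
Limit = 5.

Final answer: 5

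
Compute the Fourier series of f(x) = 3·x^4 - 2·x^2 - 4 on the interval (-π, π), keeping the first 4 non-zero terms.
(152 - 24·π^2)·cos(x) + (-11 + 6·π^2)·cos(2·x) + (8/3 - 8·π^2/3)·cos(3·x) - 2·π^2/3 - 4 + 3·π^4/5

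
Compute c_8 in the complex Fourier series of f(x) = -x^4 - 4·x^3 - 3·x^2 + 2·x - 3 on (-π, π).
Compute the real Fourier coefficients first: a_8 = -π^2/8 - 45/256, b_8 = -19/32 + π^2.
Then c_8 = (a_8 − i·b_8)/2 = -π^2/16 - 45/512 - i·π^2/2 + 19·i/64.

Final answer: -π^2/16 - 45/512 - i·π^2/2 + 19·i/64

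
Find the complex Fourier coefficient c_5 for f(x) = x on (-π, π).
Compute the real Fourier coefficients first: a_5 = 0, b_5 = 2/5.
Then c_5 = (a_5 − i·b_5)/2 = -i/5.

Final answer: -i/5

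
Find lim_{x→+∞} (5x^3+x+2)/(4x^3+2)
This is an ∞/∞ indeterminate form as x → +∞.
Divide numerator and denominator by x^3 and let the lower-order terms vanish; the leading terms give 5/4.
Limit = 5/4.

Final answer: 5/4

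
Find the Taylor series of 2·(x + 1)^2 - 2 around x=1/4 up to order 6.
9/8 + 5·(x - 1/4) + 2·(x - 1/4)^2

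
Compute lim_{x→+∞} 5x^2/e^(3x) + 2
The quotient is an ∞/∞ indeterminate form as x → +∞.
The exponential denominator e^(3x) dominates the polynomial numerator (e^x ≫ x^2 as x → ∞), so the quotient → 0.
Adding the constant: 0 + 2 = 2. Limit = 2.

Final answer: 2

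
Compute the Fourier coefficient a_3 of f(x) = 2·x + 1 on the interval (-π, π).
a_3 = (1/π) ∫_{-π}^{π} f(x)·cos(3x) dx.
Evaluate the integral (use parity and integration by parts as needed): a_3 = 0.

Final answer: 0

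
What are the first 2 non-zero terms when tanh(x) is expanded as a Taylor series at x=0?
-x^3/3 + x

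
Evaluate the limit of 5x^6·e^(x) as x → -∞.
This is a 0·∞ indeterminate form at x → -∞.
Rewrite the product as 5x^6 / e^(-x) (an ∞/∞ form) and apply L'Hôpital, or use the standard hierarchy e^(|x|) ≫ |x^6| as x → -∞.
The indeterminate product → 0, so the limit = 0.

Final answer: 0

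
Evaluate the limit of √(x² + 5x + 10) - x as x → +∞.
This is an ∞ − ∞ indeterminate form.
Multiply and divide by the conjugate √(x²+5x + 10) + x; the x² terms cancel, leaving (5x + 10)/(√(x²+5x + 10)+x) → 5/2.
Limit = 5/2.

Final answer: 5/2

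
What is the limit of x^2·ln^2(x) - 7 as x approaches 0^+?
The product is a 0·∞ indeterminate form at x → 0⁺.
Rewrite the product as ln^2(x) / x^(-2) and apply L'Hôpital, or use the standard hierarchy x^(-2) ≫ |ln x|^2 as x → 0⁺.
The indeterminate product → 0, so the limit = -7.

Final answer: -7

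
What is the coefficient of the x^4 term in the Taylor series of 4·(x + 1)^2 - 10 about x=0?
Expand to order 4: 4·(x + 1)^2 - 10 = 4·x^2 + 8·x - 6 + O(x^5).
The coefficient of x^4 is 0.

Final answer: 0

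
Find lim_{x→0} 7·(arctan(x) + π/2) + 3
Direct substitution at x = 0 gives 3 + 7·π/2.

Final answer: 3 + 7·π/2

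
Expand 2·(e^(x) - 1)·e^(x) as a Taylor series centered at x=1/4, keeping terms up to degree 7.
-2·e^(1/4) + 2·e^(1/2) + (-2·e^(1/4) + 4·e^(1/2))·(x - 1/4) + (-e^(1/4) + 4·e^(1/2))·(x - 1/4)^2 + (-e^(1/4)/3 + 8·e^(1/2)/3)·(x - 1/4)^3 + (-e^(1/4)/12 + 4·e^(1/2)/3)·(x - 1/4)^4 + (-e^(1/4)/60 + 8·e^(1/2)/15)·(x - 1/4)^5 + (-e^(1/4)/360 + 8·e^(1/2)/45)·(x - 1/4)^6 + (-e^(1/4)/2520 + 16·e^(1/2)/315)·(x - 1/4)^7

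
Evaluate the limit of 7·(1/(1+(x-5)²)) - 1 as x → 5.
Direct substitution at x = 5 gives 6.

Final answer: 6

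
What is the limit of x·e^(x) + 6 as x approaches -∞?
The product is a 0·∞ indeterminate form at x → -∞.
Rewrite the product as x / e^(-x) (an ∞/∞ form) and apply L'Hôpital, or use the standard hierarchy e^(|x|) ≫ |x| as x → -∞.
The indeterminate product → 0, so the limit = 6.

Final answer: 6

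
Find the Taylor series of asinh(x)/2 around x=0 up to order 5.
3·x^5/80 - x^3/12 + x/2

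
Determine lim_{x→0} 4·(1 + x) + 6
Direct substitution at x = 0 gives 10.

Final answer: 10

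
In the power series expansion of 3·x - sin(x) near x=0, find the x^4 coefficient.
Expand to order 4: 3·x - sin(x) = x^3/6 + 2·x + O(x^5).
The coefficient of x^4 is 0.

Final answer: 0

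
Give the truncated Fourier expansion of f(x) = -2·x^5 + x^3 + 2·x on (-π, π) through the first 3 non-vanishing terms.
(-488 - 4·π^4 + 82·π^2)·sin(x) + (-11·π^2 + 29/2 + 2·π^4)·sin(2·x) + (-4·π^4/3 - 88/81 + 98·π^2/27)·sin(3·x)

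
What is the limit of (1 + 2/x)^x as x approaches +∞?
As x → +∞: this is the defining limit (1 + 2/x)^x → e^2.
Limit = e^(2).

Final answer: e^(2)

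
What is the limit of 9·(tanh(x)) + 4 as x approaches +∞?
Evaluate the dominant behaviour as x → +∞; each term tends to a finite value or vanishes.
Limit = 13.

Final answer: 13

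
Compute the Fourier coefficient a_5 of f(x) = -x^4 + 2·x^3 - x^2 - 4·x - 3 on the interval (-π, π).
a_5 = (1/π) ∫_{-π}^{π} f(x)·cos(5x) dx.
Evaluate the integral (use parity and integration by parts as needed): a_5 = 52/625 + 8·π^2/25.

Final answer: 52/625 + 8·π^2/25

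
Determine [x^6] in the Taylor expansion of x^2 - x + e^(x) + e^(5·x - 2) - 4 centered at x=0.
Expand to order 6: x^2 - x + e^(x) + e^(5·x - 2) - 4 = x^6·(1/720 + 3125·e^(-2)/144) + x^5·(1/120 + 625·e^(-2)/24) + x^4·(1/24 + 625·e^(-2)/24) + x^3·(1/6 + 125·e^(-2)/6) + x^2·(3/2 + 25·e^(-2)/2) + 5·x·e^(-2) - 3 + e^(-2) + O(x^7).
The coefficient of x^6 is 1/720 + 3125·e^(-2)/144.

Final answer: 1/720 + 3125·e^(-2)/144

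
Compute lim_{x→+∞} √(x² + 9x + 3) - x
As x → +∞: multiply by the conjugate to get (9x+3)/(√(x²+9x+3)+x); the denominator ~ 2x, so the limit is 9/2.
Limit = 9/2.

Final answer: 9/2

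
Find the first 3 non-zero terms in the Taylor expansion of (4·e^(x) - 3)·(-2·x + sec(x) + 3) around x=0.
x^2/2 + 14·x + 4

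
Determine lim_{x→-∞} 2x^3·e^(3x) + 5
The product is a 0·∞ indeterminate form at x → -∞.
Rewrite the product as 2x^3 / e^(-3x) (an ∞/∞ form) and apply L'Hôpital, or use the standard hierarchy e^(3|x|) ≫ |x^3| as x → -∞.
The indeterminate product → 0, so the limit = 5.

Final answer: 5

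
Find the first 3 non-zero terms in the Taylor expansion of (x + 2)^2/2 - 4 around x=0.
x^2/2 + 2·x - 2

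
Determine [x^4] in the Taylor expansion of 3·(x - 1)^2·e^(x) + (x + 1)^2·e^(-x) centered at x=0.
Expand to order 4: 3·(x - 1)^2·e^(x) + (x + 1)^2·e^(-x) = 5·x^4/6 + x^3/3 - 2·x^2 - 2·x + 4 + O(x^5).
The coefficient of x^4 is 5/6.

Final answer: 5/6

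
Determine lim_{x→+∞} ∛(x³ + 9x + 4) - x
This is an ∞ − ∞ indeterminate form.
Multiply by (A² + AB + B²)/(A² + AB + B²) where A = ∛(x³+9x + 4), B = x to use A³ − B³ = (A−B)(A²+AB+B²); the x³ terms cancel, leaving (9x + 4)/(A²+AB+B²) with denominator ~ 3x², so the limit is 0.
Limit = 0.

Final answer: 0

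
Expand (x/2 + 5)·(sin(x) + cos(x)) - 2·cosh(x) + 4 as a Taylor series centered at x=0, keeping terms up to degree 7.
-17·x^7/10080 - x^6/180 + x^5/16 + x^4/24 - 13·x^3/12 - 3·x^2 + 11·x/2 + 7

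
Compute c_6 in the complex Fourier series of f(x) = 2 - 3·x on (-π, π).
Compute the real Fourier coefficients first: a_6 = 0, b_6 = 1.
Then c_6 = (a_6 − i·b_6)/2 = -i/2.

Final answer: -i/2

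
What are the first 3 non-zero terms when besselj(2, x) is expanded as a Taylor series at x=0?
x^6/3072 - x^4/96 + x^2/8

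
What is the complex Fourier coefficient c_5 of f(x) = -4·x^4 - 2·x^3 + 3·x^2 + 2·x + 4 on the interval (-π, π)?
Compute the real Fourier coefficients first: a_5 = -492/625 + 32·π^2/25, b_5 = 124/125 - 4·π^2/5.
Then c_5 = (a_5 − i·b_5)/2 = -246/625 + 16·π^2/25 - 62·i/125 + 2·i·π^2/5.

Final answer: -246/625 + 16·π^2/25 - 62·i/125 + 2·i·π^2/5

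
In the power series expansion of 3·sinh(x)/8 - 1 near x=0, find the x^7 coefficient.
Expand to order 7: 3·sinh(x)/8 - 1 = x^7/13440 + x^5/320 + x^3/16 + 3·x/8 - 1 + O(x^8).
The coefficient of x^7 is 1/13440.

Final answer: 1/13440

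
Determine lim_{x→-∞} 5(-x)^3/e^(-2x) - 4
The quotient is an ∞/∞ indeterminate form as x → -∞.
Compare growth rates of the dominant terms (exponentials ≫ polynomials ≫ logarithms), or apply L'Hôpital's rule; the quotient → 0.
Adding the constant: 0 - 4 = -4. Limit = -4.

Final answer: -4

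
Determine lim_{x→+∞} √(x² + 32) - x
This is an ∞ − ∞ indeterminate form.
Multiply and divide by the conjugate √(x²+32) + x; the x² terms cancel, leaving 32/(√(x²+32)+x) → 0.
Limit = 0.

Final answer: 0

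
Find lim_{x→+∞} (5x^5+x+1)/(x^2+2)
This is an ∞/∞ indeterminate form as x → +∞.
Divide numerator and denominator by x^5 and let the lower-order terms vanish; the numerator's degree 5 exceeds the denominator's degree 2, so the quotient diverges.
Limit = ∞.

Final answer: ∞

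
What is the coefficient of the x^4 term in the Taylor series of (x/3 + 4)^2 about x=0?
Expand to order 4: (x/3 + 4)^2 = x^2/9 + 8·x/3 + 16 + O(x^5).
The coefficient of x^4 is 0.

Final answer: 0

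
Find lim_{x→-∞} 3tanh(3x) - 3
Evaluate the dominant behaviour as x → -∞; each term tends to a finite value or vanishes.
Limit = -6.

Final answer: -6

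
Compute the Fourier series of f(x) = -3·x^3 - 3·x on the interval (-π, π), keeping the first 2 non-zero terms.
(30 - 6·π^2)·sin(x) + (-3/2 + 3·π^2)·sin(2·x)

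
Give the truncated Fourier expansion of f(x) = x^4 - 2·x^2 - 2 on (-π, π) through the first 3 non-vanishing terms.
(56 - 8·π^2)·cos(x) + (-5 + 2·π^2)·cos(2·x) - 2·π^2/3 - 2 + π^4/5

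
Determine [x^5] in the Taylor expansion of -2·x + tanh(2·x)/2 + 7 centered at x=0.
Expand to order 5: -2·x + tanh(2·x)/2 + 7 = 32·x^5/15 - 4·x^3/3 - x + 7 + O(x^6).
The coefficient of x^5 is 32/15.

Final answer: 32/15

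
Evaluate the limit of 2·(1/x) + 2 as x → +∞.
Evaluate the dominant behaviour as x → +∞; each term tends to a finite value or vanishes.
Limit = 2.

Final answer: 2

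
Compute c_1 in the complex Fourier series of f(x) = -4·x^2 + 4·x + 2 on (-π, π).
Compute the real Fourier coefficients first: a_1 = 16, b_1 = 8.
Then c_1 = (a_1 − i·b_1)/2 = 8 - 4·i.

Final answer: 8 - 4·i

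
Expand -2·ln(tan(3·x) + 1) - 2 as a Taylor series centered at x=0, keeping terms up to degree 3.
-36·x^3 + 9·x^2 - 6·x - 2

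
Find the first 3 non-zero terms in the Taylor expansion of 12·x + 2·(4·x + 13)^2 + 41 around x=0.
32·x^2 + 220·x + 379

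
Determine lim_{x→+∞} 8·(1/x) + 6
Evaluate the dominant behaviour as x → +∞; each term tends to a finite value or vanishes.
Limit = 6.

Final answer: 6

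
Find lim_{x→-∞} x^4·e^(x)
This is a 0·∞ indeterminate form at x → -∞.
Rewrite the product as x^4 / e^(-x) (an ∞/∞ form) and apply L'Hôpital, or use the standard hierarchy e^(|x|) ≫ |x^4| as x → -∞.
The indeterminate product → 0, so the limit = 0.

Final answer: 0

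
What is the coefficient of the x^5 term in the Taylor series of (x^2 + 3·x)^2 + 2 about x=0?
Expand to order 5: (x^2 + 3·x)^2 + 2 = x^4 + 6·x^3 + 9·x^2 + 2 + O(x^6).
The coefficient of x^5 is 0.

Final answer: 0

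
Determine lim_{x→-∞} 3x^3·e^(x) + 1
The product is a 0·∞ indeterminate form at x → -∞.
Rewrite the product as 3x^3 / e^(-x) (an ∞/∞ form) and apply L'Hôpital, or use the standard hierarchy e^(|x|) ≫ |x^3| as x → -∞.
The indeterminate product → 0, so the limit = 1.

Final answer: 1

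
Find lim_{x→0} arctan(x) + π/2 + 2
Direct substitution at x = 0 gives π/2 + 2.

Final answer: π/2 + 2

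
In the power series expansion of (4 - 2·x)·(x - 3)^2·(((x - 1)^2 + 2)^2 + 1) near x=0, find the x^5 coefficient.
Expand to order 5: (4 - 2·x)·(x - 3)^2·(((x - 1)^2 + 2)^2 + 1) = -126·x^5 + 388·x^4 - 776·x^3 + 1024·x^2 - 852·x + 360 + O(x^6).
The coefficient of x^5 is -126.

Final answer: -126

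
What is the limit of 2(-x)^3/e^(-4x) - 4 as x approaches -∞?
The quotient is an ∞/∞ indeterminate form as x → -∞.
Compare growth rates of the dominant terms (exponentials ≫ polynomials ≫ logarithms), or apply L'Hôpital's rule; the quotient → 0.
Adding the constant: 0 - 4 = -4. Limit = -4.

Final answer: -4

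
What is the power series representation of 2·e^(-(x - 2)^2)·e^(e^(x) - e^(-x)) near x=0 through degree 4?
77·x^4·e^(-4) + 182·x^3·e^(-4)/3 + 34·x^2·e^(-4) + 12·x·e^(-4) + 2·e^(-4)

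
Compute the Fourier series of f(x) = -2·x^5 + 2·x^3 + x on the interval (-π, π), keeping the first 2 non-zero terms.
(-502 - 4·π^4 + 84·π^2)·sin(x) + (-12·π^2 + 17 + 2·π^4)·sin(2·x)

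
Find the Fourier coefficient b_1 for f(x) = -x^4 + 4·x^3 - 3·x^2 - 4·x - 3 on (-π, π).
b_1 = (1/π) ∫_{-π}^{π} f(x)·sin(1x) dx.
Evaluate the integral (use parity and integration by parts as needed): b_1 = -56 + 8·π^2.

Final answer: -56 + 8·π^2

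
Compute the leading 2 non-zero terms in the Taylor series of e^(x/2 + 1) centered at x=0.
e·x/2 + e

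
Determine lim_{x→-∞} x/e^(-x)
This is an ∞/∞ indeterminate form as x → -∞.
Compare growth rates of the dominant terms (exponentials ≫ polynomials ≫ logarithms), or apply L'Hôpital's rule; the quotient → 0.
Limit = 0.

Final answer: 0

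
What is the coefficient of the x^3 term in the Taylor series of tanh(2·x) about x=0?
Expand to order 3: tanh(2·x) = -8·x^3/3 + 2·x + O(x^4).
The coefficient of x^3 is -8/3.

Final answer: -8/3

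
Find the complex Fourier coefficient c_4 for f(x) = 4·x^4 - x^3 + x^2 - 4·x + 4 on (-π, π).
Compute the real Fourier coefficients first: a_4 = -1/2 + 2·π^2, b_4 = 29/16 + π^2/2.
Then c_4 = (a_4 − i·b_4)/2 = -1/4 + π^2 - i·π^2/4 - 29·i/32.

Final answer: -1/4 + π^2 - i·π^2/4 - 29·i/32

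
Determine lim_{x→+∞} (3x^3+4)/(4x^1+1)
This is an ∞/∞ indeterminate form as x → +∞.
Divide numerator and denominator by x^3 and let the lower-order terms vanish; the numerator's degree 3 exceeds the denominator's degree 1, so the quotient diverges.
Limit = ∞.

Final answer: ∞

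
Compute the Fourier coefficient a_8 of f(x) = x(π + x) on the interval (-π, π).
a_8 = (1/π) ∫_{-π}^{π} f(x)·cos(8x) dx.
Evaluate the integral (use parity and integration by parts as needed): a_8 = 1/16.

Final answer: 1/16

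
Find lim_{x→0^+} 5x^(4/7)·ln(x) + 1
The product is a 0·∞ indeterminate form at x → 0⁺.
Rewrite the product as 5·ln(x) / x^(-4/7) and apply L'Hôpital, or use the standard hierarchy x^(-4/7) ≫ |ln x| as x → 0⁺.
The indeterminate product → 0, so the limit = 1.

Final answer: 1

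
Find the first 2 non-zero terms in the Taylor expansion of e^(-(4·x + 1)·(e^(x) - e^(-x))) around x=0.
1 - 2·x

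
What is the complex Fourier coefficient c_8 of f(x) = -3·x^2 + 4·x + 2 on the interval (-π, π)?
Compute the real Fourier coefficients first: a_8 = -3/16, b_8 = -1.
Then c_8 = (a_8 − i·b_8)/2 = -3/32 + i/2.

Final answer: -3/32 + i/2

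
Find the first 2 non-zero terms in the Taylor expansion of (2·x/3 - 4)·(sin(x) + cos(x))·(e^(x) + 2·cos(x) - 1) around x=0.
-32·x/3 - 8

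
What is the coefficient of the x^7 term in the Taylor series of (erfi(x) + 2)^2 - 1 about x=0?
Expand to order 7: (erfi(x) + 2)^2 - 1 = 4·x^7/(21·√(π)) + 56·x^6/(45·π) + 4·x^5/(5·√(π)) + 8·x^4/(3·π) + 8·x^3/(3·√(π)) + 4·x^2/π + 8·x/√(π) + 3 + O(x^8).
The coefficient of x^7 is 4/(21·√(π)).

Final answer: 4/(21·√(π))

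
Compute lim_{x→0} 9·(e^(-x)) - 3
Direct substitution at x = 0 gives 6.

Final answer: 6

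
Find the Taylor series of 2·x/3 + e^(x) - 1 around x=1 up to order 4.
-1/3 + e + (2/3 + e)·(x - 1) + e·(x - 1)^2/2 + e·(x - 1)^3/6 + e·(x - 1)^4/24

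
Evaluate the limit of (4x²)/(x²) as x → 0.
Both numerator and denominator → 0 as x → 0; this is a 0/0 indeterminate form.
Expand each to leading order near x = 0: numerator ~ 4·x^2, denominator ~ x^2.
The limit of the ratio is 4.

Final answer: 4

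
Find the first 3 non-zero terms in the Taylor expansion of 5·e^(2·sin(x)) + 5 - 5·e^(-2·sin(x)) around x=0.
10·x^3 + 20·x + 5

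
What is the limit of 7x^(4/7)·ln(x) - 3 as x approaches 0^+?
The product is a 0·∞ indeterminate form at x → 0⁺.
Rewrite the product as 7·ln(x) / x^(-4/7) and apply L'Hôpital, or use the standard hierarchy x^(-4/7) ≫ |ln x| as x → 0⁺.
The indeterminate product → 0, so the limit = -3.

Final answer: -3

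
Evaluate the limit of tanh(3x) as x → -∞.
Evaluate the dominant behaviour as x → -∞; each term tends to a finite value or vanishes.
Limit = -1.

Final answer: -1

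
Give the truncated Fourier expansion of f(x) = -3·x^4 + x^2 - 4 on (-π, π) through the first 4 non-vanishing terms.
(-148 + 24·π^2)·cos(x) + (10 - 6·π^2)·cos(2·x) + (-20/9 + 8·π^2/3)·cos(3·x) - 3·π^4/5 - 4 + π^2/3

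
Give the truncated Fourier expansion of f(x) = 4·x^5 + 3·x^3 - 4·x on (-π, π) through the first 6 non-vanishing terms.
(-154·π^2 + 8·π^4 + 916)·sin(x) + (-4·π^4 - 43/2 + 17·π^2)·sin(2·x) + (-106·π^2/27 - 4/81 + 8·π^4/3)·sin(3·x) + (-2·π^4 + 13/8 + π^2)·sin(4·x) + (-988/625 - 2·π^2/25 + 8·π^4/5)·sin(5·x) + (-4·π^4/3 - 7·π^2/27 + 223/162)·sin(6·x)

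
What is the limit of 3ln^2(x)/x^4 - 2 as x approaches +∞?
The quotient is an ∞/∞ indeterminate form as x → +∞.
The polynomial denominator x^4 dominates the logarithmic numerator (any positive power of x ≫ ln^2(x) as x → ∞), so the quotient → 0.
Adding the constant: 0 - 2 = -2. Limit = -2.

Final answer: -2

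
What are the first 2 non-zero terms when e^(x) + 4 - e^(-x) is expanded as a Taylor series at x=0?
2·x + 4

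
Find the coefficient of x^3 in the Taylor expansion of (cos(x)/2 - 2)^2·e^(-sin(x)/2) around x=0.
Expand to order 3: (cos(x)/2 - 2)^2·e^(-sin(x)/2) = -15·x^3/64 + 33·x^2/32 - 9·x/8 + 9/4 + O(x^4).
The coefficient of x^3 is -15/64.

Final answer: -15/64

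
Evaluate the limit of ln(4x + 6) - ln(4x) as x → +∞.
This is an ∞ − ∞ indeterminate form.
Combine the logarithms: ln(4x+6) − ln(4x) = ln((4x+6)/(4x)) = ln(1 + 6/(4x)) → ln(1) = 0.
Limit = 0.

Final answer: 0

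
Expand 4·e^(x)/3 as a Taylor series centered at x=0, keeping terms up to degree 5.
x^5/90 + x^4/18 + 2·x^3/9 + 2·x^2/3 + 4·x/3 + 4/3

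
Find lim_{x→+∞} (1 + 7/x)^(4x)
As x → +∞: write (1 + 7/x)^(4x) = ((1 + 7/x)^x)^4 → (e^7)^4 = e^28.
Limit = e^(28).

Final answer: e^(28)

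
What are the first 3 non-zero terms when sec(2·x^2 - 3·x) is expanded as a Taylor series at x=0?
-6·x^3 + 9·x^2/2 + 1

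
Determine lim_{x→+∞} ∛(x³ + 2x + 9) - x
This is an ∞ − ∞ indeterminate form.
Multiply by (A² + AB + B²)/(A² + AB + B²) where A = ∛(x³+2x + 9), B = x to use A³ − B³ = (A−B)(A²+AB+B²); the x³ terms cancel, leaving (2x + 9)/(A²+AB+B²) with denominator ~ 3x², so the limit is 0.
Limit = 0.

Final answer: 0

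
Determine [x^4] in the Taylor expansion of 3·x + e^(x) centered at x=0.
Expand to order 4: 3·x + e^(x) = x^4/24 + x^3/6 + x^2/2 + 4·x + 1 + O(x^5).
The coefficient of x^4 is 1/24.

Final answer: 1/24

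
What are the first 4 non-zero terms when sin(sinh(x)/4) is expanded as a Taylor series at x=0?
-2663·x^7/11796480 + 97·x^5/122880 + 5·x^3/128 + x/4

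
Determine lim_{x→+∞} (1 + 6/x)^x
As x → +∞: this is the defining limit (1 + 6/x)^x → e^6.
Limit = e^(6).

Final answer: e^(6)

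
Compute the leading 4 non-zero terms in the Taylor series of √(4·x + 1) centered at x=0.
4·x^3 - 2·x^2 + 2·x + 1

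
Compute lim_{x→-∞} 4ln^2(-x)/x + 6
The quotient is an ∞/∞ indeterminate form as x → -∞.
Compare growth rates of the dominant terms (exponentials ≫ polynomials ≫ logarithms), or apply L'Hôpital's rule; the quotient → 0.
Adding the constant: 0 + 6 = 6. Limit = 6.

Final answer: 6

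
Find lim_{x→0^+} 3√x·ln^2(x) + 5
The product is a 0·∞ indeterminate form at x → 0⁺.
Rewrite the product as 3·ln^2(x) / x^(-1/2) and apply L'Hôpital, or use the standard hierarchy x^(-1/2) ≫ |ln x|^2 as x → 0⁺.
The indeterminate product → 0, so the limit = 5.

Final answer: 5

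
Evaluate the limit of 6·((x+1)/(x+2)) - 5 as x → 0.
Direct substitution at x = 0 gives -2.

Final answer: -2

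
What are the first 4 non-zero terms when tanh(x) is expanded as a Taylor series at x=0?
-17·x^7/315 + 2·x^5/15 - x^3/3 + x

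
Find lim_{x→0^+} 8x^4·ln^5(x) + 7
The product is a 0·∞ indeterminate form at x → 0⁺.
Rewrite the product as 8·ln^5(x) / x^(-4) and apply L'Hôpital, or use the standard hierarchy x^(-4) ≫ |ln x|^5 as x → 0⁺.
The indeterminate product → 0, so the limit = 7.

Final answer: 7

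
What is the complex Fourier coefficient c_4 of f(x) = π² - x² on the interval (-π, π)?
Compute the real Fourier coefficients first: a_4 = -1/4, b_4 = 0.
Then c_4 = (a_4 − i·b_4)/2 = -1/8.

Final answer: -1/8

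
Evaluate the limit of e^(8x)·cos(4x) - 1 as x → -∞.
Evaluate the dominant behaviour as x → -∞; each term tends to a finite value or vanishes.
Limit = -1.

Final answer: -1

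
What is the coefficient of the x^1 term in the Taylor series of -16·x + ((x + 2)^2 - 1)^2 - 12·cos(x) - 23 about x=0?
Expand to order 1: -16·x + ((x + 2)^2 - 1)^2 - 12·cos(x) - 23 = 8·x - 26 + O(x^2).
The coefficient of x^1 is 8.

Final answer: 8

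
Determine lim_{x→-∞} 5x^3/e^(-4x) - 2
The quotient is an ∞/∞ indeterminate form as x → -∞.
Compare growth rates of the dominant terms (exponentials ≫ polynomials ≫ logarithms), or apply L'Hôpital's rule; the quotient → 0.
Adding the constant: 0 - 2 = -2. Limit = -2.

Final answer: -2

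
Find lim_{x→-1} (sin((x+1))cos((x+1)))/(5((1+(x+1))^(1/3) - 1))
Both numerator and denominator → 0 as x → -1; this is a 0/0 indeterminate form.
Expand each to leading order near x = -1: numerator ~ (x + 1), denominator ~ 5·(x + 1)/3.
The limit of the ratio is 3/5.

Final answer: 3/5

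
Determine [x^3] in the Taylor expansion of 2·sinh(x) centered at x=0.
Expand to order 3: 2·sinh(x) = x^3/3 + 2·x + O(x^4).
The coefficient of x^3 is 1/3.

Final answer: 1/3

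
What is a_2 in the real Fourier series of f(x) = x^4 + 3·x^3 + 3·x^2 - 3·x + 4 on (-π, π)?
a_2 = (1/π) ∫_{-π}^{π} f(x)·cos(2x) dx.
Evaluate the integral (use parity and integration by parts as needed): a_2 = 2·π^2.

Final answer: 2·π^2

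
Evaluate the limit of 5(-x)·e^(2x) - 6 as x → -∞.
The product is a 0·∞ indeterminate form at x → -∞.
Rewrite the product as 5(-x) / e^(-2x) (an ∞/∞ form) and apply L'Hôpital, or use the standard hierarchy e^(2|x|) ≫ |(-x)| as x → -∞.
The indeterminate product → 0, so the limit = -6.

Final answer: -6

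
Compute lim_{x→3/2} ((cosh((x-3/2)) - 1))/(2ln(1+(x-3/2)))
Both numerator and denominator → 0 as x → 3/2; this is a 0/0 indeterminate form.
Expand each to leading order near x = 3/2: numerator ~ (x - 3/2)^2/2, denominator ~ 2·(x - 3/2).
The limit of the ratio is 0.

Final answer: 0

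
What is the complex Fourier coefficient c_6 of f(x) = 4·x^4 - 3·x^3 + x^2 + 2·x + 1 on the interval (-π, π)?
Compute the real Fourier coefficients first: a_6 = -1/27 + 8·π^2/9, b_6 = -5/6 + π^2.
Then c_6 = (a_6 − i·b_6)/2 = -1/54 + 4·π^2/9 - i·π^2/2 + 5·i/12.

Final answer: -1/54 + 4·π^2/9 - i·π^2/2 + 5·i/12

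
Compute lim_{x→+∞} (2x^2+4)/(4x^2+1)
This is an ∞/∞ indeterminate form as x → +∞.
Divide numerator and denominator by x^2 and let the lower-order terms vanish; the leading terms give 2/4 = 1/2.
Limit = 1/2.

Final answer: 1/2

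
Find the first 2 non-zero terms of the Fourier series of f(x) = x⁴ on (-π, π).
(48 - 8·π^2)·cos(x) + π^4/5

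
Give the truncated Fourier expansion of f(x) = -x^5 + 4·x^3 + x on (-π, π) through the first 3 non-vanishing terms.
(-286 - 2·π^4 + 48·π^2)·sin(x) + (-9·π^2 + 25/2 + π^4)·sin(2·x) + (-2·π^4/3 - 170/81 + 112·π^2/27)·sin(3·x)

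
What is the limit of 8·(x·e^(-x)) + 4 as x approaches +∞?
Evaluate the dominant behaviour as x → +∞; each term tends to a finite value or vanishes.
Limit = 4.

Final answer: 4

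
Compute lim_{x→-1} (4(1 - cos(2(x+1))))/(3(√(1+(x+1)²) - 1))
Both numerator and denominator → 0 as x → -1; this is a 0/0 indeterminate form.
Expand each to leading order near x = -1: numerator ~ 8·(x + 1)^2, denominator ~ 3·(x + 1)^2/2.
The limit of the ratio is 16/3.

Final answer: 16/3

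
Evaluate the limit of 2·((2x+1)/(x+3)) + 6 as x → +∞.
Evaluate the dominant behaviour as x → +∞; each term tends to a finite value or vanishes.
Limit = 10.

Final answer: 10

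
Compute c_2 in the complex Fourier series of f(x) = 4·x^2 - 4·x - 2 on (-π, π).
Compute the real Fourier coefficients first: a_2 = 4, b_2 = 4.
Then c_2 = (a_2 − i·b_2)/2 = 2 - 2·i.

Final answer: 2 - 2·i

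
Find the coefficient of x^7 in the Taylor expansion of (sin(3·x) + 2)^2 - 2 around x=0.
Expand to order 7: (sin(3·x) + 2)^2 - 2 = -243·x^7/140 + 162·x^6/5 + 81·x^5/10 - 27·x^4 - 18·x^3 + 9·x^2 + 12·x + 2 + O(x^8).
The coefficient of x^7 is -243/140.

Final answer: -243/140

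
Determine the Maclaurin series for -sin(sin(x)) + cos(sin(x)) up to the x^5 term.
-x^5/10 + 5·x^4/24 + x^3/3 - x^2/2 - x + 1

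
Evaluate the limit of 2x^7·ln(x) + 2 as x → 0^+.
The product is a 0·∞ indeterminate form at x → 0⁺.
Rewrite the product as 2·ln(x) / x^(-7) and apply L'Hôpital, or use the standard hierarchy x^(-7) ≫ |ln x| as x → 0⁺.
The indeterminate product → 0, so the limit = 2.

Final answer: 2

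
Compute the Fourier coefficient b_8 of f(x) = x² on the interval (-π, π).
b_8 = (1/π) ∫_{-π}^{π} f(x)·sin(8x) dx.
Evaluate the integral (use parity and integration by parts as needed): b_8 = 0.

Final answer: 0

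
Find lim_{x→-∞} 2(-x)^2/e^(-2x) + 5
The quotient is an ∞/∞ indeterminate form as x → -∞.
Compare growth rates of the dominant terms (exponentials ≫ polynomials ≫ logarithms), or apply L'Hôpital's rule; the quotient → 0.
Adding the constant: 0 + 5 = 5. Limit = 5.

Final answer: 5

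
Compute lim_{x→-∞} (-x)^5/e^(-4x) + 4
The quotient is an ∞/∞ indeterminate form as x → -∞.
Compare growth rates of the dominant terms (exponentials ≫ polynomials ≫ logarithms), or apply L'Hôpital's rule; the quotient → 0.
Adding the constant: 0 + 4 = 4. Limit = 4.

Final answer: 4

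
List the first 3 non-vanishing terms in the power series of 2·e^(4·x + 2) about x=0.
16·x^2·e^(2) + 8·x·e^(2) + 2·e^(2)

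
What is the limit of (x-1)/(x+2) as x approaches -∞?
Evaluate the dominant behaviour as x → -∞; each term tends to a finite value or vanishes.
Limit = 1.

Final answer: 1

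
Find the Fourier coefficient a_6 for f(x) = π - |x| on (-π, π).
a_6 = (1/π) ∫_{-π}^{π} f(x)·cos(6x) dx.
Evaluate the integral (use parity and integration by parts as needed): a_6 = 0.

Final answer: 0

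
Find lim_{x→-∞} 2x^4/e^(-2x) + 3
The quotient is an ∞/∞ indeterminate form as x → -∞.
Compare growth rates of the dominant terms (exponentials ≫ polynomials ≫ logarithms), or apply L'Hôpital's rule; the quotient → 0.
Adding the constant: 0 + 3 = 3. Limit = 3.

Final answer: 3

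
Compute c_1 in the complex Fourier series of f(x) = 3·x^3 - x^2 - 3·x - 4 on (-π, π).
Compute the real Fourier coefficients first: a_1 = 4, b_1 = -42 + 6·π^2.
Then c_1 = (a_1 − i·b_1)/2 = 2 - 3·i·π^2 + 21·i.

Final answer: 2 - 3·i·π^2 + 21·i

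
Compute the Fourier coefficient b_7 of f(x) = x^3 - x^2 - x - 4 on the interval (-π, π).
b_7 = (1/π) ∫_{-π}^{π} f(x)·sin(7x) dx.
Evaluate the integral (use parity and integration by parts as needed): b_7 = -110/343 + 2·π^2/7.

Final answer: -110/343 + 2·π^2/7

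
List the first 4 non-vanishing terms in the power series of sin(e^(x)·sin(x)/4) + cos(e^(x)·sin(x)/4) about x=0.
7·x^3/384 + 7·x^2/32 + x/4 + 1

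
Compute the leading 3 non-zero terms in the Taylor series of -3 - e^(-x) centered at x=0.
-x^2/2 + x - 4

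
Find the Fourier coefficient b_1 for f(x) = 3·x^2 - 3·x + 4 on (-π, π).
b_1 = (1/π) ∫_{-π}^{π} f(x)·sin(1x) dx.
Evaluate the integral (use parity and integration by parts as needed): b_1 = -6.

Final answer: -6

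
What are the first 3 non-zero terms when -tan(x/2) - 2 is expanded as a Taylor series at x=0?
-x^3/24 - x/2 - 2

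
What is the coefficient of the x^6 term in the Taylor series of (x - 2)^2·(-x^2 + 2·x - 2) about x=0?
Expand to order 6: (x - 2)^2·(-x^2 + 2·x - 2) = -x^4 + 6·x^3 - 14·x^2 + 16·x - 8 + O(x^7).
The coefficient of x^6 is 0.

Final answer: 0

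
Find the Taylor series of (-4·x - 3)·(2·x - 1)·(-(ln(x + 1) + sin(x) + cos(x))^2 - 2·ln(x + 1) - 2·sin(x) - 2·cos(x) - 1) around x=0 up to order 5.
-24·x^5 - 55·x^4/6 + 74·x^3 + 48·x^2 - 16·x - 12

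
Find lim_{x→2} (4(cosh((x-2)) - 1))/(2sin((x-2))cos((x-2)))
Both numerator and denominator → 0 as x → 2; this is a 0/0 indeterminate form.
Expand each to leading order near x = 2: numerator ~ 2·(x - 2)^2, denominator ~ 2·(x - 2).
The limit of the ratio is 0.

Final answer: 0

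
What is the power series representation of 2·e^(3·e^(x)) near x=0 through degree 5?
311·x^5·e^(3)/10 + 103·x^4·e^(3)/4 + 19·x^3·e^(3) + 12·x^2·e^(3) + 6·x·e^(3) + 2·e^(3)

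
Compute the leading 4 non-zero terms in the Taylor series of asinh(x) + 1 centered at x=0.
3·x^5/40 - x^3/6 + x + 1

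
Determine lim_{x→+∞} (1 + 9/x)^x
As x → +∞: this is the defining limit (1 + 9/x)^x → e^9.
Limit = e^(9).

Final answer: e^(9)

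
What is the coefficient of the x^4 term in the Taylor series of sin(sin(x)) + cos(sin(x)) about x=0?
Expand to order 4: sin(sin(x)) + cos(sin(x)) = 5·x^4/24 - x^3/3 - x^2/2 + x + 1 + O(x^5).
The coefficient of x^4 is 5/24.

Final answer: 5/24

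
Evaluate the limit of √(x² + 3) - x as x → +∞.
This is an ∞ − ∞ indeterminate form.
Multiply and divide by the conjugate √(x²+3) + x; the x² terms cancel, leaving 3/(√(x²+3)+x) → 0.
Limit = 0.

Final answer: 0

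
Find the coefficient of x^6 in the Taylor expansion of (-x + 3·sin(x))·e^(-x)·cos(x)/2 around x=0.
Expand to order 6: (-x + 3·sin(x))·e^(-x)·cos(x)/2 = -x^6/16 - 37·x^5/240 + 7·x^4/12 - x^3/4 - x^2 + x + O(x^7).
The coefficient of x^6 is -1/16.

Final answer: -1/16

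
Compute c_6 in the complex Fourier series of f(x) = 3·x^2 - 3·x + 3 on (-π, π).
Compute the real Fourier coefficients first: a_6 = 1/3, b_6 = 1.
Then c_6 = (a_6 − i·b_6)/2 = 1/6 - i/2.

Final answer: 1/6 - i/2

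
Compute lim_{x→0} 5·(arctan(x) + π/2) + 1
Direct substitution at x = 0 gives 1 + 5·π/2.

Final answer: 1 + 5·π/2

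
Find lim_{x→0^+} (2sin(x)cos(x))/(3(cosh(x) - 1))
Both numerator and denominator → 0 as x → 0^+; this is a 0/0 indeterminate form.
Expand each to leading order near x = 0: numerator ~ 2·x, denominator ~ 3·x^2/2.
The limit of the ratio is ∞.

Final answer: ∞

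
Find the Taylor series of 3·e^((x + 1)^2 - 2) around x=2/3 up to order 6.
3·e^(7/9) + 10·e^(7/9)·(x - 2/3) + 59·e^(7/9)·(x - 2/3)^2/3 + 770·e^(7/9)·(x - 2/3)^3/27 + 5443·e^(7/9)·(x - 2/3)^4/162 + 8215·e^(7/9)·(x - 2/3)^5/243 + 131137·e^(7/9)·(x - 2/3)^6/4374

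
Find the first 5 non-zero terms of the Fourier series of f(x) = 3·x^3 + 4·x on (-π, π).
(-28 + 6·π^2)·sin(x) + (1/2 - 3·π^2)·sin(2·x) + (4/3 + 2·π^2)·sin(3·x) + (-3·π^2/2 - 23/16)·sin(4·x) + (164/125 + 6·π^2/5)·sin(5·x)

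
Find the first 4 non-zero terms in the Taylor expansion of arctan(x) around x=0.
-x^7/7 + x^5/5 - x^3/3 + x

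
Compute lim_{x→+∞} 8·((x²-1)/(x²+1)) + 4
Evaluate the dominant behaviour as x → +∞; each term tends to a finite value or vanishes.
Limit = 12.

Final answer: 12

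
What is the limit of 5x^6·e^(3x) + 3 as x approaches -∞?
The product is a 0·∞ indeterminate form at x → -∞.
Rewrite the product as 5x^6 / e^(-3x) (an ∞/∞ form) and apply L'Hôpital, or use the standard hierarchy e^(3|x|) ≫ |x^6| as x → -∞.
The indeterminate product → 0, so the limit = 3.

Final answer: 3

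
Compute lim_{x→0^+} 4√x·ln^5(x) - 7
The product is a 0·∞ indeterminate form at x → 0⁺.
Rewrite the product as 4·ln^5(x) / x^(-1/2) and apply L'Hôpital, or use the standard hierarchy x^(-1/2) ≫ |ln x|^5 as x → 0⁺.
The indeterminate product → 0, so the limit = -7.

Final answer: -7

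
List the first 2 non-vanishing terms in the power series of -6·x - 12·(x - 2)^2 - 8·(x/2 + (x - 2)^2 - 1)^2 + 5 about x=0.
210·x - 115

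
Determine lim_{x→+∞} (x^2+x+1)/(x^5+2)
This is an ∞/∞ indeterminate form as x → +∞.
Divide numerator and denominator by x^5 and let the lower-order terms vanish; the numerator's degree 2 is below the denominator's degree 5, so the quotient → 0.
Limit = 0.

Final answer: 0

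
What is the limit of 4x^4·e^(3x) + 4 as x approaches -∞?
The product is a 0·∞ indeterminate form at x → -∞.
Rewrite the product as 4x^4 / e^(-3x) (an ∞/∞ form) and apply L'Hôpital, or use the standard hierarchy e^(3|x|) ≫ |x^4| as x → -∞.
The indeterminate product → 0, so the limit = 4.

Final answer: 4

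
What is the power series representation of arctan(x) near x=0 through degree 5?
x^5/5 - x^3/3 + x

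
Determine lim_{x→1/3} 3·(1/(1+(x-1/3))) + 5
Direct substitution at x = 1/3 gives 8.

Final answer: 8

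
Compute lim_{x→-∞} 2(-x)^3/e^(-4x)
This is an ∞/∞ indeterminate form as x → -∞.
Compare growth rates of the dominant terms (exponentials ≫ polynomials ≫ logarithms), or apply L'Hôpital's rule; the quotient → 0.
Limit = 0.

Final answer: 0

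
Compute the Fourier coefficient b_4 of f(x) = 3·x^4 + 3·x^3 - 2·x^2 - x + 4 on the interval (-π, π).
b_4 = (1/π) ∫_{-π}^{π} f(x)·sin(4x) dx.
Evaluate the integral (use parity and integration by parts as needed): b_4 = 17/16 - 3·π^2/2.

Final answer: 17/16 - 3·π^2/2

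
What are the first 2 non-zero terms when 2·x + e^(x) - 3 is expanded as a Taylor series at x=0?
3·x - 2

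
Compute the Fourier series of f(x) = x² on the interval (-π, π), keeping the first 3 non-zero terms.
-4·cos(x) + cos(2·x) + π^2/3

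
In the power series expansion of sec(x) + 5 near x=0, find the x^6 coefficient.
Expand to order 6: sec(x) + 5 = 61·x^6/720 + 5·x^4/24 + x^2/2 + 6 + O(x^7).
The coefficient of x^6 is 61/720.

Final answer: 61/720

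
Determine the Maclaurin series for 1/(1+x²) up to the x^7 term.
-x^6 + x^4 - x^2 + 1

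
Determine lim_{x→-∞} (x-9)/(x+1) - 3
Evaluate the dominant behaviour as x → -∞; each term tends to a finite value or vanishes.
Limit = -2.

Final answer: -2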